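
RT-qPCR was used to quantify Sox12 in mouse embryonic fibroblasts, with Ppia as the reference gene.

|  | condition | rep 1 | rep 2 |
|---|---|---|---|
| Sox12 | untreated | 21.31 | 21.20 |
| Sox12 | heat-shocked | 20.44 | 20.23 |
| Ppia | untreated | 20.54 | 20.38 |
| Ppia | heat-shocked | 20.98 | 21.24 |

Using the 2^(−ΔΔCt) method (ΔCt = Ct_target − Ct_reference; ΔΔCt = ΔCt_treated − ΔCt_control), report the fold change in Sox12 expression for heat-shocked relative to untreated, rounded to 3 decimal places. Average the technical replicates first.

2.969

Mean Ct: Sox12 untreated 21.255; Sox12 heat-shocked 20.335; Ppia untreated 20.460; Ppia heat-shocked 21.110
ΔCt(untreated) = 21.255 − 20.460 = 0.795
ΔCt(heat-shocked) = 20.335 − 21.110 = -0.775
ΔΔCt = -0.775 − 0.795 = -1.570
Fold change = 2^(−(-1.570)) = 2^1.570 = 2.9690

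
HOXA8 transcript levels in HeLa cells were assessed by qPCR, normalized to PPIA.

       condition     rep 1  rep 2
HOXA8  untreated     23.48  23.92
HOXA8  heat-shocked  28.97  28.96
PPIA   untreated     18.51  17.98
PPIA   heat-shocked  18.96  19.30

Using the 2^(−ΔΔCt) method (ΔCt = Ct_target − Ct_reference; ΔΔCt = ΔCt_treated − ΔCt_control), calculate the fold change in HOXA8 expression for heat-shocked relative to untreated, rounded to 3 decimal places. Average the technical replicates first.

Mean Ct: HOXA8 untreated 23.700; HOXA8 heat-shocked 28.965; PPIA untreated 18.245; PPIA heat-shocked 19.130
ΔCt(untreated) = 23.700 − 18.245 = 5.455
ΔCt(heat-shocked) = 28.965 − 19.130 = 9.835
ΔΔCt = 9.835 − 5.455 = 4.380
Fold change = 2^(−4.380) = 0.0480

0.048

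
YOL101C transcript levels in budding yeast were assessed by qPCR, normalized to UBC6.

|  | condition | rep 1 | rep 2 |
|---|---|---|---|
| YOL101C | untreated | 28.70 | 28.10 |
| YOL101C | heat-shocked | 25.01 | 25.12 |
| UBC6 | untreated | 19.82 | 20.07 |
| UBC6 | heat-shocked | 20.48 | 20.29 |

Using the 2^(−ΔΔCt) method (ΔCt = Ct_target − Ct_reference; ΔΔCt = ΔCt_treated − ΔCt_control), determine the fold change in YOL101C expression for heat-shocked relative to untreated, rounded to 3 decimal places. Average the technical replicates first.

Mean Ct: YOL101C untreated 28.400; YOL101C heat-shocked 25.065; UBC6 untreated 19.945; UBC6 heat-shocked 20.385
ΔCt(untreated) = 28.400 − 19.945 = 8.455
ΔCt(heat-shocked) = 25.065 − 20.385 = 4.680
ΔΔCt = 4.680 − 8.455 = -3.775
Fold change = 2^(−(-3.775)) = 2^3.775 = 13.6895

13.690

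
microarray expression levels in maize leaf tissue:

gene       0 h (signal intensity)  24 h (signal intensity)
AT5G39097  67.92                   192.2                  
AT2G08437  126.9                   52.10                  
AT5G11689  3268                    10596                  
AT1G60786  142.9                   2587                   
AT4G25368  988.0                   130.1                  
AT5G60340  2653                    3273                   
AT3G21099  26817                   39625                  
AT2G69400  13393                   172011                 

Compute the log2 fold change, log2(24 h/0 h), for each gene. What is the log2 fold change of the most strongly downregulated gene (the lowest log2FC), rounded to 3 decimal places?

-2.925

log2(192.2/67.92) = 1.501  (AT5G39097)
log2(52.10/126.9) = -1.284  (AT2G08437)
log2(10596/3268) = 1.697  (AT5G11689)
log2(2587/142.9) = 4.178  (AT1G60786)
log2(130.1/988.0) = -2.925  (AT4G25368)
log2(3273/2653) = 0.303  (AT5G60340)
log2(39625/26817) = 0.563  (AT3G21099)
log2(172011/13393) = 3.683  (AT2G69400)
AT4G25368 is most strongly downregulated.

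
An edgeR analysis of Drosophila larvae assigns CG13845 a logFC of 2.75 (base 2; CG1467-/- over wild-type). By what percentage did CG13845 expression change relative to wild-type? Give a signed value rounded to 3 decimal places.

572.717%

Fold change = 2^(2.75) = 6.7272
Percent change = (FC − 1) × 100% = (6.7272 − 1) × 100 = 572.717%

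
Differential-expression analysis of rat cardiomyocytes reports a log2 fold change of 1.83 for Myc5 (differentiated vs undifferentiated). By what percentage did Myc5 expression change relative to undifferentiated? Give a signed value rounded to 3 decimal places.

Fold change = 2^(1.83) = 3.5554
Percent change = (FC − 1) × 100% = (3.5554 − 1) × 100 = 255.537%

255.537%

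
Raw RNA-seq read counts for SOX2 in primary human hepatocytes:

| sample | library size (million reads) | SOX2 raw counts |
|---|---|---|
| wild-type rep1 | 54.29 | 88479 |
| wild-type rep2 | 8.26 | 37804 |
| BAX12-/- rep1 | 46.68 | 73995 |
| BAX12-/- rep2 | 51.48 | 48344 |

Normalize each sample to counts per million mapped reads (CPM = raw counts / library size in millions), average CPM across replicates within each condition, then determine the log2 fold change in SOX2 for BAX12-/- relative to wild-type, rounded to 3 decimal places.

CPM(wild-type rep1) = 88479 / 54.29 = 1629.7477
CPM(wild-type rep2) = 37804 / 8.26 = 4576.7554
CPM(BAX12-/- rep1) = 73995 / 46.68 = 1585.1542
CPM(BAX12-/- rep2) = 48344 / 51.48 = 939.0831
mean CPM(wild-type) = 3103.2515; mean CPM(BAX12-/-) = 1262.1187
Fold change = 1262.1187 / 3103.2515 = 0.40671
log2(0.40671) = -1.2979

-1.298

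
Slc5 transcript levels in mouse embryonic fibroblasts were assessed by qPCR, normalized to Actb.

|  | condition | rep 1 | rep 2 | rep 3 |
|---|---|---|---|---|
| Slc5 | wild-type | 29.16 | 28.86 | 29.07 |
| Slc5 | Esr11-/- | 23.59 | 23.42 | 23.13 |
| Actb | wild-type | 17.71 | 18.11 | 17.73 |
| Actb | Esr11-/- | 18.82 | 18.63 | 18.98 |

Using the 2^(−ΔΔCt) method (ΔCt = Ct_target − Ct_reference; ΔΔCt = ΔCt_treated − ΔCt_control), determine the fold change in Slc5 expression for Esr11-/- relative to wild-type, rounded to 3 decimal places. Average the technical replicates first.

Mean Ct: Slc5 wild-type 29.030; Slc5 Esr11-/- 23.380; Actb wild-type 17.850; Actb Esr11-/- 18.810
ΔCt(wild-type) = 29.030 − 17.850 = 11.180
ΔCt(Esr11-/-) = 23.380 − 18.810 = 4.570
ΔΔCt = 4.570 − 11.180 = -6.610
Fold change = 2^(−(-6.610)) = 2^6.610 = 97.6806

97.681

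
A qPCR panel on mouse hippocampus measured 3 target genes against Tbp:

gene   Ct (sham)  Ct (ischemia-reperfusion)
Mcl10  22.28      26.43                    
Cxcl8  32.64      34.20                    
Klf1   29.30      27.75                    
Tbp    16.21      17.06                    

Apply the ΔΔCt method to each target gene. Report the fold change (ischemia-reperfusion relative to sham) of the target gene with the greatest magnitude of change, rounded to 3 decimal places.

0.102

Mcl10: ΔΔCt = (26.43−17.06) − (22.28−16.21) = 9.37 − 6.07 = 3.30; fold change = 2^-3.30 = 0.102
Cxcl8: ΔΔCt = (34.20−17.06) − (32.64−16.21) = 17.14 − 16.43 = 0.71; fold change = 2^-0.71 = 0.611
Klf1: ΔΔCt = (27.75−17.06) − (29.30−16.21) = 10.69 − 13.09 = -2.40; fold change = 2^2.40 = 5.278
Mcl10 has the largest |ΔΔCt| = 3.30.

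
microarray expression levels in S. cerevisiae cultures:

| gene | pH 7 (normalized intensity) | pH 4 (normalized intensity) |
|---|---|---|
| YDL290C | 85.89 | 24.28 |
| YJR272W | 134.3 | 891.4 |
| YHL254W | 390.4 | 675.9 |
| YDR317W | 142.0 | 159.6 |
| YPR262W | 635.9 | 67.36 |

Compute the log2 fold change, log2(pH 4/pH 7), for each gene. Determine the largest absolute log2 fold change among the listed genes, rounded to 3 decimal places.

3.239

log2(24.28/85.89) = -1.823  (YDL290C)
log2(891.4/134.3) = 2.731  (YJR272W)
log2(675.9/390.4) = 0.792  (YHL254W)
log2(159.6/142.0) = 0.169  (YDR317W)
log2(67.36/635.9) = -3.239  (YPR262W)
The largest magnitude belongs to YPR262W.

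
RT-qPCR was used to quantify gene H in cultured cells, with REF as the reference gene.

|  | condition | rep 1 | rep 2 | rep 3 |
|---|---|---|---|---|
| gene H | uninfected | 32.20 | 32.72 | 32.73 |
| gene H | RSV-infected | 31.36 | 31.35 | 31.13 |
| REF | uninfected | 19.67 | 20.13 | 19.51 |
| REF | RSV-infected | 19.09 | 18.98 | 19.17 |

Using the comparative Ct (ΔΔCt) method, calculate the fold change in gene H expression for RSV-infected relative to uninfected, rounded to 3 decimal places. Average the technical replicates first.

1.495

Mean Ct: gene H uninfected 32.550; gene H RSV-infected 31.280; REF uninfected 19.770; REF RSV-infected 19.080
ΔCt(uninfected) = 32.550 − 19.770 = 12.780
ΔCt(RSV-infected) = 31.280 − 19.080 = 12.200
ΔΔCt = 12.200 − 12.780 = -0.580
Fold change = 2^(−(-0.580)) = 2^0.580 = 1.4948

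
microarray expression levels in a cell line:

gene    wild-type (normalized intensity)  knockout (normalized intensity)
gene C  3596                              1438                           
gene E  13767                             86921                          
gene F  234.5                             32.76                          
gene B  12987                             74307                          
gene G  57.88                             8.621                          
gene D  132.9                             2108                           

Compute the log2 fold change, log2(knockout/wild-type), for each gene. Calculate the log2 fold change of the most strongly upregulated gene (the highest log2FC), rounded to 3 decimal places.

log2(1438/3596) = -1.322  (gene C)
log2(86921/13767) = 2.658  (gene E)
log2(32.76/234.5) = -2.840  (gene F)
log2(74307/12987) = 2.516  (gene B)
log2(8.621/57.88) = -2.747  (gene G)
log2(2108/132.9) = 3.987  (gene D)
gene D is most strongly upregulated.

3.987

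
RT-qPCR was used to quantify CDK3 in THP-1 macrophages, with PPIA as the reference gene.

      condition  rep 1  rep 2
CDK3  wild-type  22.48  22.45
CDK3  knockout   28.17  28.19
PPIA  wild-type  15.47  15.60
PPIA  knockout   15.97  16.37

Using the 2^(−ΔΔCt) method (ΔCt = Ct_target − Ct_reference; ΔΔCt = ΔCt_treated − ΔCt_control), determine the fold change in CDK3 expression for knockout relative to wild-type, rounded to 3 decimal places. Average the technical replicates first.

Mean Ct: CDK3 wild-type 22.465; CDK3 knockout 28.180; PPIA wild-type 15.535; PPIA knockout 16.170
ΔCt(wild-type) = 22.465 − 15.535 = 6.930
ΔCt(knockout) = 28.180 − 16.170 = 12.010
ΔΔCt = 12.010 − 6.930 = 5.080
Fold change = 2^(−5.080) = 0.0296

0.030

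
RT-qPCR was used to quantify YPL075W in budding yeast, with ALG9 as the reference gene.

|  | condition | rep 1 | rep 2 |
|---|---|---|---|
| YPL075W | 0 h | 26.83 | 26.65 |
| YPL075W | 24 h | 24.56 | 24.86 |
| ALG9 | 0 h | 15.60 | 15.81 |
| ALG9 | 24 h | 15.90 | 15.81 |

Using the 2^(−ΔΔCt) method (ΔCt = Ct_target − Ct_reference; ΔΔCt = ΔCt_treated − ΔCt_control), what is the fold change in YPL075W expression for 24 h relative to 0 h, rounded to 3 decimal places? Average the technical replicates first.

Mean Ct: YPL075W 0 h 26.740; YPL075W 24 h 24.710; ALG9 0 h 15.705; ALG9 24 h 15.855
ΔCt(0 h) = 26.740 − 15.705 = 11.035
ΔCt(24 h) = 24.710 − 15.855 = 8.855
ΔΔCt = 8.855 − 11.035 = -2.180
Fold change = 2^(−(-2.180)) = 2^2.180 = 4.5315

4.532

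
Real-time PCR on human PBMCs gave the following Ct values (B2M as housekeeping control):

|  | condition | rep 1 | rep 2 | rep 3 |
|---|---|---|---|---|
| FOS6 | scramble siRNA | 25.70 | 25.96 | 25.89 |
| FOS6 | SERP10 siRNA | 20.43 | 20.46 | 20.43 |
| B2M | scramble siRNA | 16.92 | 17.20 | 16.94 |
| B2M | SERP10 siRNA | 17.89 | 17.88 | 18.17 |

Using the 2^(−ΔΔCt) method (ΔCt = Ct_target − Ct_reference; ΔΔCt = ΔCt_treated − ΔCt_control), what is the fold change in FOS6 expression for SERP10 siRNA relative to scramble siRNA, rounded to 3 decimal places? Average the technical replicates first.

82.711

Mean Ct: FOS6 scramble siRNA 25.850; FOS6 SERP10 siRNA 20.440; B2M scramble siRNA 17.020; B2M SERP10 siRNA 17.980
ΔCt(scramble siRNA) = 25.850 − 17.020 = 8.830
ΔCt(SERP10 siRNA) = 20.440 − 17.980 = 2.460
ΔΔCt = 2.460 − 8.830 = -6.370
Fold change = 2^(−(-6.370)) = 2^6.370 = 82.7106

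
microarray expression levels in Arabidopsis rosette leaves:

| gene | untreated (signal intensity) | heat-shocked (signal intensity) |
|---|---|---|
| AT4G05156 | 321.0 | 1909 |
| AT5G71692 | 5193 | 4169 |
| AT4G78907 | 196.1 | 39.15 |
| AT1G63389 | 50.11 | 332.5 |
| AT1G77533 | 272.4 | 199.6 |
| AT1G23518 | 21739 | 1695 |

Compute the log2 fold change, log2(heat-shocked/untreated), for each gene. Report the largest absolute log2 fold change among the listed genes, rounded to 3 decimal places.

3.681

log2(1909/321.0) = 2.572  (AT4G05156)
log2(4169/5193) = -0.317  (AT5G71692)
log2(39.15/196.1) = -2.325  (AT4G78907)
log2(332.5/50.11) = 2.730  (AT1G63389)
log2(199.6/272.4) = -0.449  (AT1G77533)
log2(1695/21739) = -3.681  (AT1G23518)
The largest magnitude belongs to AT1G23518.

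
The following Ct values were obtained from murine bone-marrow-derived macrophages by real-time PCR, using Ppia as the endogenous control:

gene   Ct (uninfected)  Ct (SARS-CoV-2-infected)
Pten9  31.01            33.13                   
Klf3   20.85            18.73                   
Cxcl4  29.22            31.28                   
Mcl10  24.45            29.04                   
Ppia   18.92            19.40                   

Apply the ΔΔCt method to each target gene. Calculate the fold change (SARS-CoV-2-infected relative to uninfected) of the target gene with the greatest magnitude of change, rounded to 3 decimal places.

Pten9: ΔΔCt = (33.13−19.40) − (31.01−18.92) = 13.73 − 12.09 = 1.64; fold change = 2^-1.64 = 0.321
Klf3: ΔΔCt = (18.73−19.40) − (20.85−18.92) = -0.67 − 1.93 = -2.60; fold change = 2^2.60 = 6.063
Cxcl4: ΔΔCt = (31.28−19.40) − (29.22−18.92) = 11.88 − 10.30 = 1.58; fold change = 2^-1.58 = 0.334
Mcl10: ΔΔCt = (29.04−19.40) − (24.45−18.92) = 9.64 − 5.53 = 4.11; fold change = 2^-4.11 = 0.058
Mcl10 has the largest |ΔΔCt| = 4.11.

0.058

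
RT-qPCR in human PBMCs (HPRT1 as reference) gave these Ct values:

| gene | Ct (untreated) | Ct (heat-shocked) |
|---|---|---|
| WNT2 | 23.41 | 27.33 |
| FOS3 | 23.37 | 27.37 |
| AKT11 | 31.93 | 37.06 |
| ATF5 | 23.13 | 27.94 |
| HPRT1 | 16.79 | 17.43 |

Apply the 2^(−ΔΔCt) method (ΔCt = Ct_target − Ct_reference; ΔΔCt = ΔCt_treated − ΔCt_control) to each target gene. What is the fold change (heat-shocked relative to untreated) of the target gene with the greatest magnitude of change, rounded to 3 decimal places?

0.045

WNT2: ΔΔCt = (27.33−17.43) − (23.41−16.79) = 9.90 − 6.62 = 3.28; fold change = 2^-3.28 = 0.103
FOS3: ΔΔCt = (27.37−17.43) − (23.37−16.79) = 9.94 − 6.58 = 3.36; fold change = 2^-3.36 = 0.097
AKT11: ΔΔCt = (37.06−17.43) − (31.93−16.79) = 19.63 − 15.14 = 4.49; fold change = 2^-4.49 = 0.045
ATF5: ΔΔCt = (27.94−17.43) − (23.13−16.79) = 10.51 − 6.34 = 4.17; fold change = 2^-4.17 = 0.056
AKT11 has the largest |ΔΔCt| = 4.49.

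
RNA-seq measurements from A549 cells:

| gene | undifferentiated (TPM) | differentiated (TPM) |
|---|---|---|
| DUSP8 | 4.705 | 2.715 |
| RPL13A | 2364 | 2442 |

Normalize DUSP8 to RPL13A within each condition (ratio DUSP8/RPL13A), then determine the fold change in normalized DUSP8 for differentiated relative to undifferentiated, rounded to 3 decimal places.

0.559

DUSP8/RPL13A (undifferentiated) = 4.705 / 2364 = 0.0019903
DUSP8/RPL13A (differentiated) = 2.715 / 2442 = 0.0011118
Fold change = 0.0011118 / 0.0019903 = 0.5586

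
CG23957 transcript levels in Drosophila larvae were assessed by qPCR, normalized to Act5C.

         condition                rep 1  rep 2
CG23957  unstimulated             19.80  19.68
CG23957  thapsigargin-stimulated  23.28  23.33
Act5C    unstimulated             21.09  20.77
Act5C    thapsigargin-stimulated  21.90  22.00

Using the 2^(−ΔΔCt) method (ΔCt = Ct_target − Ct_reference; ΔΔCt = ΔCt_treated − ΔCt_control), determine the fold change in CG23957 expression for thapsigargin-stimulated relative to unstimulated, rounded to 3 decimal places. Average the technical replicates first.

0.171

Mean Ct: CG23957 unstimulated 19.740; CG23957 thapsigargin-stimulated 23.305; Act5C unstimulated 20.930; Act5C thapsigargin-stimulated 21.950
ΔCt(unstimulated) = 19.740 − 20.930 = -1.190
ΔCt(thapsigargin-stimulated) = 23.305 − 21.950 = 1.355
ΔΔCt = 1.355 − (-1.190) = 2.545
Fold change = 2^(−2.545) = 0.1713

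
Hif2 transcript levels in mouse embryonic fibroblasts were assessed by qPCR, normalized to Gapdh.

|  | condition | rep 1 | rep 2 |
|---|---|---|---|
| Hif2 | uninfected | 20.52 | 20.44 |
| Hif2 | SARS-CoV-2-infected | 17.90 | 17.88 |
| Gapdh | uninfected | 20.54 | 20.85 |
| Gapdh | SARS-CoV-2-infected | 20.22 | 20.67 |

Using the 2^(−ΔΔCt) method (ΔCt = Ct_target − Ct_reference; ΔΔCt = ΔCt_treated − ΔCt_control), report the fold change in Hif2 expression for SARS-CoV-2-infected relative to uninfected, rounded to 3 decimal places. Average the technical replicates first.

5.063

Mean Ct: Hif2 uninfected 20.480; Hif2 SARS-CoV-2-infected 17.890; Gapdh uninfected 20.695; Gapdh SARS-CoV-2-infected 20.445
ΔCt(uninfected) = 20.480 − 20.695 = -0.215
ΔCt(SARS-CoV-2-infected) = 17.890 − 20.445 = -2.555
ΔΔCt = -2.555 − (-0.215) = -2.340
Fold change = 2^(−(-2.340)) = 2^2.340 = 5.0630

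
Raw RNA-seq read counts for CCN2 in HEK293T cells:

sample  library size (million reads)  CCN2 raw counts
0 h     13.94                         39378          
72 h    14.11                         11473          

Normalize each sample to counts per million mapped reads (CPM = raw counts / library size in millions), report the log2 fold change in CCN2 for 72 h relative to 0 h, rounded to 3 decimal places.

-1.797

CPM(0 h) = 39378 / 13.94 = 2824.8207
CPM(72 h) = 11473 / 14.11 = 813.1113
Fold change = 813.1113 / 2824.8207 = 0.28785
log2(0.28785) = -1.7966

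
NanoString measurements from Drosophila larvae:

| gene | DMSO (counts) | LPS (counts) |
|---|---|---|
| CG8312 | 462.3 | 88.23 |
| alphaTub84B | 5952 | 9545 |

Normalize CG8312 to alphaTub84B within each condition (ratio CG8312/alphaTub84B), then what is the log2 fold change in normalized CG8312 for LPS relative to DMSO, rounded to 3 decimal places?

-3.071

CG8312/alphaTub84B (DMSO) = 462.3 / 5952 = 0.077671
CG8312/alphaTub84B (LPS) = 88.23 / 9545 = 0.0092436
Fold change = 0.0092436 / 0.077671 = 0.1190
log2(0.1190) = -3.0709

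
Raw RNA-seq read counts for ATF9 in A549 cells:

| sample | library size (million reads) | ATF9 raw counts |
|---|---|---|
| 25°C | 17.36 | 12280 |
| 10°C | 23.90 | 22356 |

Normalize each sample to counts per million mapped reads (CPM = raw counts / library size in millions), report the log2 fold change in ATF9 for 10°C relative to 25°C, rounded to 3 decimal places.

CPM(25°C) = 12280 / 17.36 = 707.3733
CPM(10°C) = 22356 / 23.90 = 935.3975
Fold change = 935.3975 / 707.3733 = 1.32235
log2(1.32235) = 0.4031

0.403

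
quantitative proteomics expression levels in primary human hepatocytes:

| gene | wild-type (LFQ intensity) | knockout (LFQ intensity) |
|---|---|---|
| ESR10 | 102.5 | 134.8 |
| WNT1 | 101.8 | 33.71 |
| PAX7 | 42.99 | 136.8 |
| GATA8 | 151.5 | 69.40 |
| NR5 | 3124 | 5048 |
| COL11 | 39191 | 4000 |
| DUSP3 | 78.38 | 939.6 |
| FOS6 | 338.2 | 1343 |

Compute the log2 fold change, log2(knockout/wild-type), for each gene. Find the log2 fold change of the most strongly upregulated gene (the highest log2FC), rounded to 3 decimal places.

log2(134.8/102.5) = 0.395  (ESR10)
log2(33.71/101.8) = -1.594  (WNT1)
log2(136.8/42.99) = 1.670  (PAX7)
log2(69.40/151.5) = -1.126  (GATA8)
log2(5048/3124) = 0.692  (NR5)
log2(4000/39191) = -3.292  (COL11)
log2(939.6/78.38) = 3.583  (DUSP3)
log2(1343/338.2) = 1.990  (FOS6)
DUSP3 is most strongly upregulated.

3.583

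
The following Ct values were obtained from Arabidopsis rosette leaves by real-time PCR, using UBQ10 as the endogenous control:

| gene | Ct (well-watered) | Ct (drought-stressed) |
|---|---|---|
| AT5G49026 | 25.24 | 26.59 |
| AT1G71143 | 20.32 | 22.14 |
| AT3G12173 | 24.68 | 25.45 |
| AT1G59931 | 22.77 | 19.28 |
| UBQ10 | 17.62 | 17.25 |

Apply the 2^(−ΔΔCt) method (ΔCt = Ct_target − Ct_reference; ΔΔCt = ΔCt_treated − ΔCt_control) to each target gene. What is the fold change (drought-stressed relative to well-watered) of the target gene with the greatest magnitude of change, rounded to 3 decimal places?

AT5G49026: ΔΔCt = (26.59−17.25) − (25.24−17.62) = 9.34 − 7.62 = 1.72; fold change = 2^-1.72 = 0.304
AT1G71143: ΔΔCt = (22.14−17.25) − (20.32−17.62) = 4.89 − 2.70 = 2.19; fold change = 2^-2.19 = 0.219
AT3G12173: ΔΔCt = (25.45−17.25) − (24.68−17.62) = 8.20 − 7.06 = 1.14; fold change = 2^-1.14 = 0.454
AT1G59931: ΔΔCt = (19.28−17.25) − (22.77−17.62) = 2.03 − 5.15 = -3.12; fold change = 2^3.12 = 8.694
AT1G59931 has the largest |ΔΔCt| = 3.12.

8.694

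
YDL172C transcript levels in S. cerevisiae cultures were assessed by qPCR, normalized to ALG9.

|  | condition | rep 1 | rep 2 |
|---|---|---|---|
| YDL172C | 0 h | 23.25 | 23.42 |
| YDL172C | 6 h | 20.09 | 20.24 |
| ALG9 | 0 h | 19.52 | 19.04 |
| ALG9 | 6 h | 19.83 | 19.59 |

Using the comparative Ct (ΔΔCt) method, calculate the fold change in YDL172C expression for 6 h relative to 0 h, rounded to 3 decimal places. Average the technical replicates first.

Mean Ct: YDL172C 0 h 23.335; YDL172C 6 h 20.165; ALG9 0 h 19.280; ALG9 6 h 19.710
ΔCt(0 h) = 23.335 − 19.280 = 4.055
ΔCt(6 h) = 20.165 − 19.710 = 0.455
ΔΔCt = 0.455 − 4.055 = -3.600
Fold change = 2^(−(-3.600)) = 2^3.600 = 12.1257

12.126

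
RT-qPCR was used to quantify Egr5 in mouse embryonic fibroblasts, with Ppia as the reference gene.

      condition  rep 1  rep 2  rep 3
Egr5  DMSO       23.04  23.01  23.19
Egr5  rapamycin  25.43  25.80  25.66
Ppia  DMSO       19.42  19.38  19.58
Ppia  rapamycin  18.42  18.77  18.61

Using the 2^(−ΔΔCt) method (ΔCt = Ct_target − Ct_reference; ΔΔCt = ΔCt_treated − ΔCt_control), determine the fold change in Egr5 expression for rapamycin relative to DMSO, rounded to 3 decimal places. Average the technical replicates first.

Mean Ct: Egr5 DMSO 23.080; Egr5 rapamycin 25.630; Ppia DMSO 19.460; Ppia rapamycin 18.600
ΔCt(DMSO) = 23.080 − 19.460 = 3.620
ΔCt(rapamycin) = 25.630 − 18.600 = 7.030
ΔΔCt = 7.030 − 3.620 = 3.410
Fold change = 2^(−3.410) = 0.0941

0.094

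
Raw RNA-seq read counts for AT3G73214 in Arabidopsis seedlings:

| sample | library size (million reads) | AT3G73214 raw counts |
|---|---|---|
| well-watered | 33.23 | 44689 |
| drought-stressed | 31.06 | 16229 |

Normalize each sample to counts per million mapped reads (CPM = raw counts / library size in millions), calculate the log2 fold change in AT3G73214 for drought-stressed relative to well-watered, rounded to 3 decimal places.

-1.364

CPM(well-watered) = 44689 / 33.23 = 1344.8390
CPM(drought-stressed) = 16229 / 31.06 = 522.5048
Fold change = 522.5048 / 1344.8390 = 0.38853
log2(0.38853) = -1.3639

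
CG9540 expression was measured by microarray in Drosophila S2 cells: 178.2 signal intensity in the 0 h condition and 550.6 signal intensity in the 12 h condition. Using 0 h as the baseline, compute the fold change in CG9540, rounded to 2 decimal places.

Fold change = 550.6 / 178.2 = 3.090
CG9540 is upregulated.

3.09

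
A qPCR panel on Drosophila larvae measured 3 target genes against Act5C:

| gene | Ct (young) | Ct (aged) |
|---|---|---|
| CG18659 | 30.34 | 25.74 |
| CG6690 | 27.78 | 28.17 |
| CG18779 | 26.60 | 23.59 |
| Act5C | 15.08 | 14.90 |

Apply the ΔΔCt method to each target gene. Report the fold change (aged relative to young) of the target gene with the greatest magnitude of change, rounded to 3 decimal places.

21.407

CG18659: ΔΔCt = (25.74−14.90) − (30.34−15.08) = 10.84 − 15.26 = -4.42; fold change = 2^4.42 = 21.407
CG6690: ΔΔCt = (28.17−14.90) − (27.78−15.08) = 13.27 − 12.70 = 0.57; fold change = 2^-0.57 = 0.674
CG18779: ΔΔCt = (23.59−14.90) − (26.60−15.08) = 8.69 − 11.52 = -2.83; fold change = 2^2.83 = 7.111
CG18659 has the largest |ΔΔCt| = 4.42.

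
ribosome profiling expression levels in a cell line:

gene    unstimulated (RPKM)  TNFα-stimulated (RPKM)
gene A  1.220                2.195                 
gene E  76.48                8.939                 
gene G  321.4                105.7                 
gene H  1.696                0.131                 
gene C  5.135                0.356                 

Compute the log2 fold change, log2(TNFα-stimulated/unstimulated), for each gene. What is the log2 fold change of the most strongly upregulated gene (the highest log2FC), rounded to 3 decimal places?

log2(2.195/1.220) = 0.847  (gene A)
log2(8.939/76.48) = -3.097  (gene E)
log2(105.7/321.4) = -1.604  (gene G)
log2(0.131/1.696) = -3.694  (gene H)
log2(0.356/5.135) = -3.850  (gene C)
gene A is most strongly upregulated.

0.847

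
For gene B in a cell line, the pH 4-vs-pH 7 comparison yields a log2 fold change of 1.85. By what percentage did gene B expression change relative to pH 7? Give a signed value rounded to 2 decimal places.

260.50%

Fold change = 2^(1.85) = 3.6050
Percent change = (FC − 1) × 100% = (3.6050 − 1) × 100 = 260.50%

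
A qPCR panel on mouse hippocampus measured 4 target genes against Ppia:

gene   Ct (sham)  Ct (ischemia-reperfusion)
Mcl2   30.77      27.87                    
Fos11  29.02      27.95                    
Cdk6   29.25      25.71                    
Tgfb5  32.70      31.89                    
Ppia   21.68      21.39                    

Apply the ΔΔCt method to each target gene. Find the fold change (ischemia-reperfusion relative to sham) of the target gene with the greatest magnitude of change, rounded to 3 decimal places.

Mcl2: ΔΔCt = (27.87−21.39) − (30.77−21.68) = 6.48 − 9.09 = -2.61; fold change = 2^2.61 = 6.105
Fos11: ΔΔCt = (27.95−21.39) − (29.02−21.68) = 6.56 − 7.34 = -0.78; fold change = 2^0.78 = 1.717
Cdk6: ΔΔCt = (25.71−21.39) − (29.25−21.68) = 4.32 − 7.57 = -3.25; fold change = 2^3.25 = 9.514
Tgfb5: ΔΔCt = (31.89−21.39) − (32.70−21.68) = 10.50 − 11.02 = -0.52; fold change = 2^0.52 = 1.434
Cdk6 has the largest |ΔΔCt| = 3.25.

9.514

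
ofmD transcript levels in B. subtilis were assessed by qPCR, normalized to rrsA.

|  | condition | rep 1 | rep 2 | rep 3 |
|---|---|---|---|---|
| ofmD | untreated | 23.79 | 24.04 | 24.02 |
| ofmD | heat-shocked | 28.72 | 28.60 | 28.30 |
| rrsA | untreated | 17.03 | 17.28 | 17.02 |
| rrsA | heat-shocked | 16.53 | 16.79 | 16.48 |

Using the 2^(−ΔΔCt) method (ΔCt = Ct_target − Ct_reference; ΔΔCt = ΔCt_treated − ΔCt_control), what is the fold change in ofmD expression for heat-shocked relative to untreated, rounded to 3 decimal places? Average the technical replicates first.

Mean Ct: ofmD untreated 23.950; ofmD heat-shocked 28.540; rrsA untreated 17.110; rrsA heat-shocked 16.600
ΔCt(untreated) = 23.950 − 17.110 = 6.840
ΔCt(heat-shocked) = 28.540 − 16.600 = 11.940
ΔΔCt = 11.940 − 6.840 = 5.100
Fold change = 2^(−5.100) = 0.0292

0.029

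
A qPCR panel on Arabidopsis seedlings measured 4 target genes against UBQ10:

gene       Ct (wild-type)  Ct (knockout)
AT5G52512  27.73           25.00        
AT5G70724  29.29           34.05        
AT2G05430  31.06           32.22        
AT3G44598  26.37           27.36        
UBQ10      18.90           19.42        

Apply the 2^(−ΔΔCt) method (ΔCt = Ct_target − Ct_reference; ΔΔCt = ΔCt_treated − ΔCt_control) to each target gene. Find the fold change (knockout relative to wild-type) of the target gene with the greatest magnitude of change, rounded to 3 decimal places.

AT5G52512: ΔΔCt = (25.00−19.42) − (27.73−18.90) = 5.58 − 8.83 = -3.25; fold change = 2^3.25 = 9.514
AT5G70724: ΔΔCt = (34.05−19.42) − (29.29−18.90) = 14.63 − 10.39 = 4.24; fold change = 2^-4.24 = 0.053
AT2G05430: ΔΔCt = (32.22−19.42) − (31.06−18.90) = 12.80 − 12.16 = 0.64; fold change = 2^-0.64 = 0.642
AT3G44598: ΔΔCt = (27.36−19.42) − (26.37−18.90) = 7.94 − 7.47 = 0.47; fold change = 2^-0.47 = 0.722
AT5G70724 has the largest |ΔΔCt| = 4.24.

0.053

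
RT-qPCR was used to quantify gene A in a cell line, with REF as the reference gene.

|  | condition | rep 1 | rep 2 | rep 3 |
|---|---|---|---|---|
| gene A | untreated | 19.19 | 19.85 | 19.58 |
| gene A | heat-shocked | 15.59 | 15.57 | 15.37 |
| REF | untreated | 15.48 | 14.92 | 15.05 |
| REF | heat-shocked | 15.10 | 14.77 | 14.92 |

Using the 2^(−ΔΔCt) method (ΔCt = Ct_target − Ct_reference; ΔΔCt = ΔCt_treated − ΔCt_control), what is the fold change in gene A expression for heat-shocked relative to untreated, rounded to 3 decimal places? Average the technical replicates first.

14.026

Mean Ct: gene A untreated 19.540; gene A heat-shocked 15.510; REF untreated 15.150; REF heat-shocked 14.930
ΔCt(untreated) = 19.540 − 15.150 = 4.390
ΔCt(heat-shocked) = 15.510 − 14.930 = 0.580
ΔΔCt = 0.580 − 4.390 = -3.810
Fold change = 2^(−(-3.810)) = 2^3.810 = 14.0257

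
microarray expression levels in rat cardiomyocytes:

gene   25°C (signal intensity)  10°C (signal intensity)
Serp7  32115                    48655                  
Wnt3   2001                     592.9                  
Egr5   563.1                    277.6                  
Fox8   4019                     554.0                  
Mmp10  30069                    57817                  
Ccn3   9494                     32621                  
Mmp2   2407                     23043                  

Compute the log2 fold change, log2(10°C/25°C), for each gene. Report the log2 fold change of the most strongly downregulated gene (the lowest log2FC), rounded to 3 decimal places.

-2.859

log2(48655/32115) = 0.599  (Serp7)
log2(592.9/2001) = -1.755  (Wnt3)
log2(277.6/563.1) = -1.020  (Egr5)
log2(554.0/4019) = -2.859  (Fox8)
log2(57817/30069) = 0.943  (Mmp10)
log2(32621/9494) = 1.781  (Ccn3)
log2(23043/2407) = 3.259  (Mmp2)
Fox8 is most strongly downregulated.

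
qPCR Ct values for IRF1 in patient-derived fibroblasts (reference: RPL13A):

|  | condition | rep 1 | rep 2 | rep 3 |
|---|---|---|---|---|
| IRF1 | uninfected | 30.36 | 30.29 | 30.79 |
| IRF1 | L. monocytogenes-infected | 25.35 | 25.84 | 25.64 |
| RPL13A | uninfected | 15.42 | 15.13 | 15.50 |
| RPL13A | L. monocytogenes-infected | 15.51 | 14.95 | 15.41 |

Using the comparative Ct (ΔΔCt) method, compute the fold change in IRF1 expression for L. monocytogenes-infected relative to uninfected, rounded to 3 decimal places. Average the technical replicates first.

28.051

Mean Ct: IRF1 uninfected 30.480; IRF1 L. monocytogenes-infected 25.610; RPL13A uninfected 15.350; RPL13A L. monocytogenes-infected 15.290
ΔCt(uninfected) = 30.480 − 15.350 = 15.130
ΔCt(L. monocytogenes-infected) = 25.610 − 15.290 = 10.320
ΔΔCt = 10.320 − 15.130 = -4.810
Fold change = 2^(−(-4.810)) = 2^4.810 = 28.0514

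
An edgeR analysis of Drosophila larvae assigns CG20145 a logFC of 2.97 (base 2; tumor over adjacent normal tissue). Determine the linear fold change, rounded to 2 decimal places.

Fold change = 2^(2.97) = 7.835

7.84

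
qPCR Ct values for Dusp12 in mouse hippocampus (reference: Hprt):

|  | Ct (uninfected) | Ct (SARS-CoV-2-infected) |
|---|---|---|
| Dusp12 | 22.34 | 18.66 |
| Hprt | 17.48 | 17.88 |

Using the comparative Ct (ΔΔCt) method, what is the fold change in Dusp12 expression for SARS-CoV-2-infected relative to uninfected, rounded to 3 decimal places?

ΔCt(uninfected) = 22.340 − 17.480 = 4.860
ΔCt(SARS-CoV-2-infected) = 18.660 − 17.880 = 0.780
ΔΔCt = 0.780 − 4.860 = -4.080
Fold change = 2^(−(-4.080)) = 2^4.080 = 16.9123

16.912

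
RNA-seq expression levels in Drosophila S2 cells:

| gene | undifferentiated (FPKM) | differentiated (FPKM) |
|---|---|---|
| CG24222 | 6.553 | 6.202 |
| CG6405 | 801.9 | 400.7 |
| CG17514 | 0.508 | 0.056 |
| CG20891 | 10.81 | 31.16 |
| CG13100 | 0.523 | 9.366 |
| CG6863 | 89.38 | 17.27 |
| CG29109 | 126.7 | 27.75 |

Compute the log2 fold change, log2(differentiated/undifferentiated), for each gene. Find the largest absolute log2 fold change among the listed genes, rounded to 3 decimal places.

4.163

log2(6.202/6.553) = -0.079  (CG24222)
log2(400.7/801.9) = -1.001  (CG6405)
log2(0.056/0.508) = -3.181  (CG17514)
log2(31.16/10.81) = 1.527  (CG20891)
log2(9.366/0.523) = 4.163  (CG13100)
log2(17.27/89.38) = -2.372  (CG6863)
log2(27.75/126.7) = -2.191  (CG29109)
The largest magnitude belongs to CG13100.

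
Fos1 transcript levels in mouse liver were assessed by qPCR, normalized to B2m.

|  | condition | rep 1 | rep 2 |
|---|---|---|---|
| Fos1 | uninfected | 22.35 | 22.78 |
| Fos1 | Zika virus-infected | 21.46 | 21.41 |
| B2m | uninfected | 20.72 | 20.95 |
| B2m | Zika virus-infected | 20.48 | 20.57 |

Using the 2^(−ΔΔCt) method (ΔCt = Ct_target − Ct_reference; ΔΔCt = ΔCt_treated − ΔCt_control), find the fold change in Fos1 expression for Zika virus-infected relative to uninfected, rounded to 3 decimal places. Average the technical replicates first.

1.765

Mean Ct: Fos1 uninfected 22.565; Fos1 Zika virus-infected 21.435; B2m uninfected 20.835; B2m Zika virus-infected 20.525
ΔCt(uninfected) = 22.565 − 20.835 = 1.730
ΔCt(Zika virus-infected) = 21.435 − 20.525 = 0.910
ΔΔCt = 0.910 − 1.730 = -0.820
Fold change = 2^(−(-0.820)) = 2^0.820 = 1.7654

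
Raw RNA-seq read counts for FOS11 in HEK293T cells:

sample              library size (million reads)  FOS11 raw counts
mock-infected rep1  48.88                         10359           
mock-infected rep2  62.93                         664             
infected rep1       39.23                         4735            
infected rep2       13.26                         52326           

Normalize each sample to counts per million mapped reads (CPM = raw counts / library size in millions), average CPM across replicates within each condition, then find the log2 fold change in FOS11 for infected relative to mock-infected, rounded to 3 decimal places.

4.192

CPM(mock-infected rep1) = 10359 / 48.88 = 211.9272
CPM(mock-infected rep2) = 664 / 62.93 = 10.5514
CPM(infected rep1) = 4735 / 39.23 = 120.6984
CPM(infected rep2) = 52326 / 13.26 = 3946.1538
mean CPM(mock-infected) = 111.2393; mean CPM(infected) = 2033.4261
Fold change = 2033.4261 / 111.2393 = 18.27975
log2(18.27975) = 4.1922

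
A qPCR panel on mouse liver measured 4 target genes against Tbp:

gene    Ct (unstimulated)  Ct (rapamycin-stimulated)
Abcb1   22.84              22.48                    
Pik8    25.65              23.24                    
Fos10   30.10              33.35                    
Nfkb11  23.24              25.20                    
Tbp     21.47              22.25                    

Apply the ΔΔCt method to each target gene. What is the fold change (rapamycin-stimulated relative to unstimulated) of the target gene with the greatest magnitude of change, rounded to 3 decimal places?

Abcb1: ΔΔCt = (22.48−22.25) − (22.84−21.47) = 0.23 − 1.37 = -1.14; fold change = 2^1.14 = 2.204
Pik8: ΔΔCt = (23.24−22.25) − (25.65−21.47) = 0.99 − 4.18 = -3.19; fold change = 2^3.19 = 9.126
Fos10: ΔΔCt = (33.35−22.25) − (30.10−21.47) = 11.10 − 8.63 = 2.47; fold change = 2^-2.47 = 0.180
Nfkb11: ΔΔCt = (25.20−22.25) − (23.24−21.47) = 2.95 − 1.77 = 1.18; fold change = 2^-1.18 = 0.441
Pik8 has the largest |ΔΔCt| = 3.19.

9.126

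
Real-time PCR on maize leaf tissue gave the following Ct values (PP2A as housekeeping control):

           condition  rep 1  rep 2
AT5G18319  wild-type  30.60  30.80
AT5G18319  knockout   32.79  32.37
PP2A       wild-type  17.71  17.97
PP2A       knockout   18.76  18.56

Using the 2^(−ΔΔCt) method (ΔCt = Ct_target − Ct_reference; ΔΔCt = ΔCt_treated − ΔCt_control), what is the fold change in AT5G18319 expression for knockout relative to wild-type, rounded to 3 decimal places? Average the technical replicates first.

0.480

Mean Ct: AT5G18319 wild-type 30.700; AT5G18319 knockout 32.580; PP2A wild-type 17.840; PP2A knockout 18.660
ΔCt(wild-type) = 30.700 − 17.840 = 12.860
ΔCt(knockout) = 32.580 − 18.660 = 13.920
ΔΔCt = 13.920 − 12.860 = 1.060
Fold change = 2^(−1.060) = 0.4796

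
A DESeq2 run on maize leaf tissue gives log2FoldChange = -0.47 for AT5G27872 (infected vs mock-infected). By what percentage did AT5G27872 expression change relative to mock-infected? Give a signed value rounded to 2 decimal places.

Fold change = 2^(-0.47) = 0.7220
Percent change = (FC − 1) × 100% = (0.7220 − 1) × 100 = -27.80%

-27.80%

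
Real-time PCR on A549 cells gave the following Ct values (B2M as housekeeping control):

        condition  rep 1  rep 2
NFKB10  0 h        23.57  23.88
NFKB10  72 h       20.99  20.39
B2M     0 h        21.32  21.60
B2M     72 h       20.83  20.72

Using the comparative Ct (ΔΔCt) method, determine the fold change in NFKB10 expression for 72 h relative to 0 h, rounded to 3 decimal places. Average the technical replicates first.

Mean Ct: NFKB10 0 h 23.725; NFKB10 72 h 20.690; B2M 0 h 21.460; B2M 72 h 20.775
ΔCt(0 h) = 23.725 − 21.460 = 2.265
ΔCt(72 h) = 20.690 − 20.775 = -0.085
ΔΔCt = -0.085 − 2.265 = -2.350
Fold change = 2^(−(-2.350)) = 2^2.350 = 5.0982

5.098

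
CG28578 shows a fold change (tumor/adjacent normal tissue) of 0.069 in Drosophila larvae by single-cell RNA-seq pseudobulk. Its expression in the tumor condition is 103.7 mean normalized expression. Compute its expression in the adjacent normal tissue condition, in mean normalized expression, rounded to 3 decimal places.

adjacent normal tissue expression = 103.7 / 0.069 = 1502.899

1502.899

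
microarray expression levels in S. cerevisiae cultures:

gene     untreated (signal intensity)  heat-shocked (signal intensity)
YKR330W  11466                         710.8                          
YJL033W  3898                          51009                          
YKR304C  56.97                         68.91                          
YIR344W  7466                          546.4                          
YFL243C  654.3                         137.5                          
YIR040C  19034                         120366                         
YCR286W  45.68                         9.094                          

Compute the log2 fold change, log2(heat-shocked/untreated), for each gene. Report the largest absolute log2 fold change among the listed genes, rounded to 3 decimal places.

log2(710.8/11466) = -4.012  (YKR330W)
log2(51009/3898) = 3.710  (YJL033W)
log2(68.91/56.97) = 0.275  (YKR304C)
log2(546.4/7466) = -3.772  (YIR344W)
log2(137.5/654.3) = -2.251  (YFL243C)
log2(120366/19034) = 2.661  (YIR040C)
log2(9.094/45.68) = -2.329  (YCR286W)
The largest magnitude belongs to YKR330W.

4.012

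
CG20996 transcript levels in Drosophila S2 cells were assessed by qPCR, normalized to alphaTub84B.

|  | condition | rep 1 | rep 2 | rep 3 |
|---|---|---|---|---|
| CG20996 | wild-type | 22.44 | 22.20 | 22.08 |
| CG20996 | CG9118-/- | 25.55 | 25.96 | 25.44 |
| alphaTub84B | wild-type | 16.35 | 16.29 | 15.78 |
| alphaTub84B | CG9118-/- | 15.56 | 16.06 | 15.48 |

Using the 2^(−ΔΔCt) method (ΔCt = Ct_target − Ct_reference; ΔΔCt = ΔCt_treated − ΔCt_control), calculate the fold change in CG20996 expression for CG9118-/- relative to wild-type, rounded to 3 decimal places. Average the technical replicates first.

0.069

Mean Ct: CG20996 wild-type 22.240; CG20996 CG9118-/- 25.650; alphaTub84B wild-type 16.140; alphaTub84B CG9118-/- 15.700
ΔCt(wild-type) = 22.240 − 16.140 = 6.100
ΔCt(CG9118-/-) = 25.650 − 15.700 = 9.950
ΔΔCt = 9.950 − 6.100 = 3.850
Fold change = 2^(−3.850) = 0.0693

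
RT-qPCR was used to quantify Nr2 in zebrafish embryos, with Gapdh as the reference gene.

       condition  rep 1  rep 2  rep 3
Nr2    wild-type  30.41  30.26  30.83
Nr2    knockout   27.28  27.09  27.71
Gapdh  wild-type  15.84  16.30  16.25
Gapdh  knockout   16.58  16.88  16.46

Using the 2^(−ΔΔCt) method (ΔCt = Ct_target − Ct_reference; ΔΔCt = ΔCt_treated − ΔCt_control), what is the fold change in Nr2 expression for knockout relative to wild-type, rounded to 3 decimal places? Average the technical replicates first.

12.553

Mean Ct: Nr2 wild-type 30.500; Nr2 knockout 27.360; Gapdh wild-type 16.130; Gapdh knockout 16.640
ΔCt(wild-type) = 30.500 − 16.130 = 14.370
ΔCt(knockout) = 27.360 − 16.640 = 10.720
ΔΔCt = 10.720 − 14.370 = -3.650
Fold change = 2^(−(-3.650)) = 2^3.650 = 12.5533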